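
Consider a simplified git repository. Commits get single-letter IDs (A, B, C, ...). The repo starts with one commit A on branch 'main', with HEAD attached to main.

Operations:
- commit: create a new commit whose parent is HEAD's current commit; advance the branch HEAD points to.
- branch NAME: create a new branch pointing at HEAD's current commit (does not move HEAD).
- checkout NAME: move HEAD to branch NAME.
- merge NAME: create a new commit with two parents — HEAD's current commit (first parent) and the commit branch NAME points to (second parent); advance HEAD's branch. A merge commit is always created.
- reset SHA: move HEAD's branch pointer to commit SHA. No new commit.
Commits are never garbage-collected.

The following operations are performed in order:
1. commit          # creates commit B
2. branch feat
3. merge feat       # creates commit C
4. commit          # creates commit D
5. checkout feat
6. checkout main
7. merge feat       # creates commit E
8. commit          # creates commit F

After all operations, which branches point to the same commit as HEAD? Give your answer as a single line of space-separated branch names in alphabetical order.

After op 1 (commit): HEAD=main@B [main=B]
After op 2 (branch): HEAD=main@B [feat=B main=B]
After op 3 (merge): HEAD=main@C [feat=B main=C]
After op 4 (commit): HEAD=main@D [feat=B main=D]
After op 5 (checkout): HEAD=feat@B [feat=B main=D]
After op 6 (checkout): HEAD=main@D [feat=B main=D]
After op 7 (merge): HEAD=main@E [feat=B main=E]
After op 8 (commit): HEAD=main@F [feat=B main=F]

Answer: main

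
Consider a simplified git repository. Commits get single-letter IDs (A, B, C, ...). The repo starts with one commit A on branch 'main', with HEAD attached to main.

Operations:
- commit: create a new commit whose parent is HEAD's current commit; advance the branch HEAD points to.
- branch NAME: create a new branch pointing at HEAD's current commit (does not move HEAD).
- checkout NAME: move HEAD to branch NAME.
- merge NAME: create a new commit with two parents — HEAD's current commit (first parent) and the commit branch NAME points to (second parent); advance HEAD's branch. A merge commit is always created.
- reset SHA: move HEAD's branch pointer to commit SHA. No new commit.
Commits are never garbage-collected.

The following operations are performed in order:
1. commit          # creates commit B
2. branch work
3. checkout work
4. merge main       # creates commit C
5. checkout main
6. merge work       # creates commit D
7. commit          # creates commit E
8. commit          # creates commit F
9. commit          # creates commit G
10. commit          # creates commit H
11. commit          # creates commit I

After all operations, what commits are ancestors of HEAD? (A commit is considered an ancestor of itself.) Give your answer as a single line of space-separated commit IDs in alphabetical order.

Answer: A B C D E F G H I

Derivation:
After op 1 (commit): HEAD=main@B [main=B]
After op 2 (branch): HEAD=main@B [main=B work=B]
After op 3 (checkout): HEAD=work@B [main=B work=B]
After op 4 (merge): HEAD=work@C [main=B work=C]
After op 5 (checkout): HEAD=main@B [main=B work=C]
After op 6 (merge): HEAD=main@D [main=D work=C]
After op 7 (commit): HEAD=main@E [main=E work=C]
After op 8 (commit): HEAD=main@F [main=F work=C]
After op 9 (commit): HEAD=main@G [main=G work=C]
After op 10 (commit): HEAD=main@H [main=H work=C]
After op 11 (commit): HEAD=main@I [main=I work=C]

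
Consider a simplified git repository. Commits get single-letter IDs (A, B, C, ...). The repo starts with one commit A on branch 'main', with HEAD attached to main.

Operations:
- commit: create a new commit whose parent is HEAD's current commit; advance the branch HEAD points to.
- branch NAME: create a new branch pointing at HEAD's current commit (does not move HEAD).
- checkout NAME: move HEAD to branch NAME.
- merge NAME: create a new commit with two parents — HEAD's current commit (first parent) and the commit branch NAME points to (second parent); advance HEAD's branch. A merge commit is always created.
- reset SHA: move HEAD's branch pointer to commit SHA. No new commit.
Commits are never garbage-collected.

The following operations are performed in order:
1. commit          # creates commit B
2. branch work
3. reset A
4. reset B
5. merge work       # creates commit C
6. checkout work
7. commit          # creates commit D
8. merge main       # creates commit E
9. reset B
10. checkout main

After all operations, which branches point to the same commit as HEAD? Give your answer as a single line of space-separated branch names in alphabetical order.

Answer: main

Derivation:
After op 1 (commit): HEAD=main@B [main=B]
After op 2 (branch): HEAD=main@B [main=B work=B]
After op 3 (reset): HEAD=main@A [main=A work=B]
After op 4 (reset): HEAD=main@B [main=B work=B]
After op 5 (merge): HEAD=main@C [main=C work=B]
After op 6 (checkout): HEAD=work@B [main=C work=B]
After op 7 (commit): HEAD=work@D [main=C work=D]
After op 8 (merge): HEAD=work@E [main=C work=E]
After op 9 (reset): HEAD=work@B [main=C work=B]
After op 10 (checkout): HEAD=main@C [main=C work=B]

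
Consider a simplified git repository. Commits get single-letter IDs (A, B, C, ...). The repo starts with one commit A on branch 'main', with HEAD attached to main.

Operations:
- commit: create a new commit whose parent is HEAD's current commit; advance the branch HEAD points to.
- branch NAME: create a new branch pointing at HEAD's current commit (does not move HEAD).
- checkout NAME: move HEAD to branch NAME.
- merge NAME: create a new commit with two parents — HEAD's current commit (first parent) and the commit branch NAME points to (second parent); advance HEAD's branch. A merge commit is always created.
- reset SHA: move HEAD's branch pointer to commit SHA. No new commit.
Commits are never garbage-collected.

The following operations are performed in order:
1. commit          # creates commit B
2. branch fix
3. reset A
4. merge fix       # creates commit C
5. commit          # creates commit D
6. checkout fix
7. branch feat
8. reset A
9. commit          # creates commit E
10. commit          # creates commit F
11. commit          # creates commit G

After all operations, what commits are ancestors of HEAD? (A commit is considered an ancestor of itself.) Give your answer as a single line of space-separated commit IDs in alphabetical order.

After op 1 (commit): HEAD=main@B [main=B]
After op 2 (branch): HEAD=main@B [fix=B main=B]
After op 3 (reset): HEAD=main@A [fix=B main=A]
After op 4 (merge): HEAD=main@C [fix=B main=C]
After op 5 (commit): HEAD=main@D [fix=B main=D]
After op 6 (checkout): HEAD=fix@B [fix=B main=D]
After op 7 (branch): HEAD=fix@B [feat=B fix=B main=D]
After op 8 (reset): HEAD=fix@A [feat=B fix=A main=D]
After op 9 (commit): HEAD=fix@E [feat=B fix=E main=D]
After op 10 (commit): HEAD=fix@F [feat=B fix=F main=D]
After op 11 (commit): HEAD=fix@G [feat=B fix=G main=D]

Answer: A E F G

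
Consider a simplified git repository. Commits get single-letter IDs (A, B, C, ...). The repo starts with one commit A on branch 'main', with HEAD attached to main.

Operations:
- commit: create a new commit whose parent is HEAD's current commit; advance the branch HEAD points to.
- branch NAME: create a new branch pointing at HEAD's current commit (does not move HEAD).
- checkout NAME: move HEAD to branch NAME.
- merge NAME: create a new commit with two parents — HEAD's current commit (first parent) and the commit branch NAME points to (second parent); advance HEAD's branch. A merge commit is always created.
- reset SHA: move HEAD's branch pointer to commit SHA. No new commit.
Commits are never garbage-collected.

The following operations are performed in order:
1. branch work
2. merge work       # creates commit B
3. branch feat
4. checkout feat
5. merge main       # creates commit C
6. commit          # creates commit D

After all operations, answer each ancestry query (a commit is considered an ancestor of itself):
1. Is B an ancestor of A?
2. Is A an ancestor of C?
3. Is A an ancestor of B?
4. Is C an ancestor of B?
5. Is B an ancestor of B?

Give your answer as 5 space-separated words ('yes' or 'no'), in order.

Answer: no yes yes no yes

Derivation:
After op 1 (branch): HEAD=main@A [main=A work=A]
After op 2 (merge): HEAD=main@B [main=B work=A]
After op 3 (branch): HEAD=main@B [feat=B main=B work=A]
After op 4 (checkout): HEAD=feat@B [feat=B main=B work=A]
After op 5 (merge): HEAD=feat@C [feat=C main=B work=A]
After op 6 (commit): HEAD=feat@D [feat=D main=B work=A]
ancestors(A) = {A}; B in? no
ancestors(C) = {A,B,C}; A in? yes
ancestors(B) = {A,B}; A in? yes
ancestors(B) = {A,B}; C in? no
ancestors(B) = {A,B}; B in? yes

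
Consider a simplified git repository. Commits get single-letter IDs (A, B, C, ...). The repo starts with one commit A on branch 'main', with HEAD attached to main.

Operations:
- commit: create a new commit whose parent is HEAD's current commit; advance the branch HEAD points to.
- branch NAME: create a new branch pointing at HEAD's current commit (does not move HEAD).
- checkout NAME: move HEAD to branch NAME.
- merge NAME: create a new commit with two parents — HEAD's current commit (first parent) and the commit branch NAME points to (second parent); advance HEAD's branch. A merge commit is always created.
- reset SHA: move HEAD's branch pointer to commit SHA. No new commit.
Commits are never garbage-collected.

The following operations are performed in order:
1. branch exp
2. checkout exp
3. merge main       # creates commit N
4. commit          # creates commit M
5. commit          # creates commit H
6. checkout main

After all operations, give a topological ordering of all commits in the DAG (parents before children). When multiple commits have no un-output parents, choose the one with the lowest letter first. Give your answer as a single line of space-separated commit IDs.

Answer: A N M H

Derivation:
After op 1 (branch): HEAD=main@A [exp=A main=A]
After op 2 (checkout): HEAD=exp@A [exp=A main=A]
After op 3 (merge): HEAD=exp@N [exp=N main=A]
After op 4 (commit): HEAD=exp@M [exp=M main=A]
After op 5 (commit): HEAD=exp@H [exp=H main=A]
After op 6 (checkout): HEAD=main@A [exp=H main=A]
commit A: parents=[]
commit H: parents=['M']
commit M: parents=['N']
commit N: parents=['A', 'A']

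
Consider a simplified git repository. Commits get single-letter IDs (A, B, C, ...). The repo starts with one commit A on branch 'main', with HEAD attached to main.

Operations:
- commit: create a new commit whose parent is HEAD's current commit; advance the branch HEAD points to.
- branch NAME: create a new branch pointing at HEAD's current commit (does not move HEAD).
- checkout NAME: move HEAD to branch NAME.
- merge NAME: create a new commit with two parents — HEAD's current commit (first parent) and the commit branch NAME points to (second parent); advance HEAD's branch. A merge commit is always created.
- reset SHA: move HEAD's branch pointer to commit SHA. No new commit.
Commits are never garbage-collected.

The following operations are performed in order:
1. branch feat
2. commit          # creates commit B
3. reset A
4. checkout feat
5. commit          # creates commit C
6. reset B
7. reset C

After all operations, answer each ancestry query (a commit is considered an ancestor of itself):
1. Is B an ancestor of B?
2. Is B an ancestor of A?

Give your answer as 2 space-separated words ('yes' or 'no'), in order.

After op 1 (branch): HEAD=main@A [feat=A main=A]
After op 2 (commit): HEAD=main@B [feat=A main=B]
After op 3 (reset): HEAD=main@A [feat=A main=A]
After op 4 (checkout): HEAD=feat@A [feat=A main=A]
After op 5 (commit): HEAD=feat@C [feat=C main=A]
After op 6 (reset): HEAD=feat@B [feat=B main=A]
After op 7 (reset): HEAD=feat@C [feat=C main=A]
ancestors(B) = {A,B}; B in? yes
ancestors(A) = {A}; B in? no

Answer: yes no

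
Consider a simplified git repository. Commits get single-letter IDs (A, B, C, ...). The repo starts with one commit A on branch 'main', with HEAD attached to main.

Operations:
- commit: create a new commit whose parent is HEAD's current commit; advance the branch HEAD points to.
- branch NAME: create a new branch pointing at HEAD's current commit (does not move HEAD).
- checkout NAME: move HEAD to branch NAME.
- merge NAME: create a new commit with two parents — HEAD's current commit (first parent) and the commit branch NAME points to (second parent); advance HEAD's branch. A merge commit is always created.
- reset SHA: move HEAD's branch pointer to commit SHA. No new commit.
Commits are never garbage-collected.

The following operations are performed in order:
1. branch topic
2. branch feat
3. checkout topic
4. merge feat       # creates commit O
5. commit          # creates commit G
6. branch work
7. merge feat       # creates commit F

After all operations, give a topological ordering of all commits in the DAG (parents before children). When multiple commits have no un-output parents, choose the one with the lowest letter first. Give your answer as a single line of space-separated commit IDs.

After op 1 (branch): HEAD=main@A [main=A topic=A]
After op 2 (branch): HEAD=main@A [feat=A main=A topic=A]
After op 3 (checkout): HEAD=topic@A [feat=A main=A topic=A]
After op 4 (merge): HEAD=topic@O [feat=A main=A topic=O]
After op 5 (commit): HEAD=topic@G [feat=A main=A topic=G]
After op 6 (branch): HEAD=topic@G [feat=A main=A topic=G work=G]
After op 7 (merge): HEAD=topic@F [feat=A main=A topic=F work=G]
commit A: parents=[]
commit F: parents=['G', 'A']
commit G: parents=['O']
commit O: parents=['A', 'A']

Answer: A O G F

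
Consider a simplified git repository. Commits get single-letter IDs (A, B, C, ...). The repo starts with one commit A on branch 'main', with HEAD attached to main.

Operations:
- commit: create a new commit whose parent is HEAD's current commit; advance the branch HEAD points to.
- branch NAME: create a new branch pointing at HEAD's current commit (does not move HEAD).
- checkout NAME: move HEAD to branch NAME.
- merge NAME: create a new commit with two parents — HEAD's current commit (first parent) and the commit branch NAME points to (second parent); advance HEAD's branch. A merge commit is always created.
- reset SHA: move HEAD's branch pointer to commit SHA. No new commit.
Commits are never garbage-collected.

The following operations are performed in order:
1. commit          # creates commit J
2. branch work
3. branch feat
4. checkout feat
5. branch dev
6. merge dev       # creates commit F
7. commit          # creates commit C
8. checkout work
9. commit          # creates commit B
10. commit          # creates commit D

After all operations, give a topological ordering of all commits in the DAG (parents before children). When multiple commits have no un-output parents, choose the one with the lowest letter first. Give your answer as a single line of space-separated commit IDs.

Answer: A J B D F C

Derivation:
After op 1 (commit): HEAD=main@J [main=J]
After op 2 (branch): HEAD=main@J [main=J work=J]
After op 3 (branch): HEAD=main@J [feat=J main=J work=J]
After op 4 (checkout): HEAD=feat@J [feat=J main=J work=J]
After op 5 (branch): HEAD=feat@J [dev=J feat=J main=J work=J]
After op 6 (merge): HEAD=feat@F [dev=J feat=F main=J work=J]
After op 7 (commit): HEAD=feat@C [dev=J feat=C main=J work=J]
After op 8 (checkout): HEAD=work@J [dev=J feat=C main=J work=J]
After op 9 (commit): HEAD=work@B [dev=J feat=C main=J work=B]
After op 10 (commit): HEAD=work@D [dev=J feat=C main=J work=D]
commit A: parents=[]
commit B: parents=['J']
commit C: parents=['F']
commit D: parents=['B']
commit F: parents=['J', 'J']
commit J: parents=['A']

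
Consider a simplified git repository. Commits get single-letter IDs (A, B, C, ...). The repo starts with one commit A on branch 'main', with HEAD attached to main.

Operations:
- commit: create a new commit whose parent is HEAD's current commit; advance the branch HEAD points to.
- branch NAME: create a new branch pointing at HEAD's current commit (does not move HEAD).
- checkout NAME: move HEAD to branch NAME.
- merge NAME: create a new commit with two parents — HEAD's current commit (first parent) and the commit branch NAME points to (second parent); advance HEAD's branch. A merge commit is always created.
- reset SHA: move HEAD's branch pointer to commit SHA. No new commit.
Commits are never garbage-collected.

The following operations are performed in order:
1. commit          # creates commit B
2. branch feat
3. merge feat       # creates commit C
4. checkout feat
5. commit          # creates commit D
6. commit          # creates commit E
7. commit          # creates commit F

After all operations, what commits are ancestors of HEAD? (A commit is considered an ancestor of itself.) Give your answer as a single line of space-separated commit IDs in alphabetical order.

After op 1 (commit): HEAD=main@B [main=B]
After op 2 (branch): HEAD=main@B [feat=B main=B]
After op 3 (merge): HEAD=main@C [feat=B main=C]
After op 4 (checkout): HEAD=feat@B [feat=B main=C]
After op 5 (commit): HEAD=feat@D [feat=D main=C]
After op 6 (commit): HEAD=feat@E [feat=E main=C]
After op 7 (commit): HEAD=feat@F [feat=F main=C]

Answer: A B D E F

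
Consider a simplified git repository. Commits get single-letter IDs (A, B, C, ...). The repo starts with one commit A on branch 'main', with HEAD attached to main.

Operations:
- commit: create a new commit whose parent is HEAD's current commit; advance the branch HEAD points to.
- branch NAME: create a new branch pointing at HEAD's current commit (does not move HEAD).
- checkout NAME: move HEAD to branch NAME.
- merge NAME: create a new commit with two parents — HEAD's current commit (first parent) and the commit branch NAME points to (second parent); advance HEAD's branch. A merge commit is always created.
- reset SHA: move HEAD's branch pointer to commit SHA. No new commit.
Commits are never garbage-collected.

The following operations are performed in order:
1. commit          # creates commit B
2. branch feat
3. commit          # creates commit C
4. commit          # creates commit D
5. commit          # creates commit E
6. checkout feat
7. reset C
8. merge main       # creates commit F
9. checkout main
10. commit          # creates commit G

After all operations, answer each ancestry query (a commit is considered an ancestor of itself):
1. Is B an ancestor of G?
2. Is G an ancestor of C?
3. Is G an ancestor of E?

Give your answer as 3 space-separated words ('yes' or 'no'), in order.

Answer: yes no no

Derivation:
After op 1 (commit): HEAD=main@B [main=B]
After op 2 (branch): HEAD=main@B [feat=B main=B]
After op 3 (commit): HEAD=main@C [feat=B main=C]
After op 4 (commit): HEAD=main@D [feat=B main=D]
After op 5 (commit): HEAD=main@E [feat=B main=E]
After op 6 (checkout): HEAD=feat@B [feat=B main=E]
After op 7 (reset): HEAD=feat@C [feat=C main=E]
After op 8 (merge): HEAD=feat@F [feat=F main=E]
After op 9 (checkout): HEAD=main@E [feat=F main=E]
After op 10 (commit): HEAD=main@G [feat=F main=G]
ancestors(G) = {A,B,C,D,E,G}; B in? yes
ancestors(C) = {A,B,C}; G in? no
ancestors(E) = {A,B,C,D,E}; G in? no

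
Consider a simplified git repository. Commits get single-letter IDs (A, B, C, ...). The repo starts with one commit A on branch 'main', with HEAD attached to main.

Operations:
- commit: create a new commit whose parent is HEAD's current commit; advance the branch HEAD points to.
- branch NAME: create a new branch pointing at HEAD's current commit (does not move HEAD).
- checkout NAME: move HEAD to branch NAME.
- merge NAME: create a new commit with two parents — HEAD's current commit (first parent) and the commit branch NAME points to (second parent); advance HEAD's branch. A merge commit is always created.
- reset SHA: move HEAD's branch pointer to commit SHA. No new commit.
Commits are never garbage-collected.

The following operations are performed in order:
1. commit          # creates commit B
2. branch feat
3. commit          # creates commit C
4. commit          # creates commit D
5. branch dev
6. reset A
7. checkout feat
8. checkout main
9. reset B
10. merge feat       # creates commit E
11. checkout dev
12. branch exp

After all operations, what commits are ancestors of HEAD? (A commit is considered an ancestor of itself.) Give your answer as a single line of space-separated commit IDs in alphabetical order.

After op 1 (commit): HEAD=main@B [main=B]
After op 2 (branch): HEAD=main@B [feat=B main=B]
After op 3 (commit): HEAD=main@C [feat=B main=C]
After op 4 (commit): HEAD=main@D [feat=B main=D]
After op 5 (branch): HEAD=main@D [dev=D feat=B main=D]
After op 6 (reset): HEAD=main@A [dev=D feat=B main=A]
After op 7 (checkout): HEAD=feat@B [dev=D feat=B main=A]
After op 8 (checkout): HEAD=main@A [dev=D feat=B main=A]
After op 9 (reset): HEAD=main@B [dev=D feat=B main=B]
After op 10 (merge): HEAD=main@E [dev=D feat=B main=E]
After op 11 (checkout): HEAD=dev@D [dev=D feat=B main=E]
After op 12 (branch): HEAD=dev@D [dev=D exp=D feat=B main=E]

Answer: A B C D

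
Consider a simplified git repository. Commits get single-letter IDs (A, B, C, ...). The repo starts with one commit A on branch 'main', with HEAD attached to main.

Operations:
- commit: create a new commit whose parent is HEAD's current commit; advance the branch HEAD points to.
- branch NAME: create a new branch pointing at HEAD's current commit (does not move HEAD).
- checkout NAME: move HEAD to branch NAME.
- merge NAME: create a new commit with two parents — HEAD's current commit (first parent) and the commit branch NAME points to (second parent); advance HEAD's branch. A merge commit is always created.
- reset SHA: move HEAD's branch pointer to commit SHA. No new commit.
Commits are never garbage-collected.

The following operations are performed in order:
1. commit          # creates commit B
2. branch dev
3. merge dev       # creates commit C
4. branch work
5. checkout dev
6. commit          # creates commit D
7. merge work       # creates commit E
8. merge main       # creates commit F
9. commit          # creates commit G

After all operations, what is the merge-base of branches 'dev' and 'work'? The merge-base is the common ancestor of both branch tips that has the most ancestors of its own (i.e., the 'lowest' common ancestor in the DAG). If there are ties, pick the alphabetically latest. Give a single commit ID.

After op 1 (commit): HEAD=main@B [main=B]
After op 2 (branch): HEAD=main@B [dev=B main=B]
After op 3 (merge): HEAD=main@C [dev=B main=C]
After op 4 (branch): HEAD=main@C [dev=B main=C work=C]
After op 5 (checkout): HEAD=dev@B [dev=B main=C work=C]
After op 6 (commit): HEAD=dev@D [dev=D main=C work=C]
After op 7 (merge): HEAD=dev@E [dev=E main=C work=C]
After op 8 (merge): HEAD=dev@F [dev=F main=C work=C]
After op 9 (commit): HEAD=dev@G [dev=G main=C work=C]
ancestors(dev=G): ['A', 'B', 'C', 'D', 'E', 'F', 'G']
ancestors(work=C): ['A', 'B', 'C']
common: ['A', 'B', 'C']

Answer: C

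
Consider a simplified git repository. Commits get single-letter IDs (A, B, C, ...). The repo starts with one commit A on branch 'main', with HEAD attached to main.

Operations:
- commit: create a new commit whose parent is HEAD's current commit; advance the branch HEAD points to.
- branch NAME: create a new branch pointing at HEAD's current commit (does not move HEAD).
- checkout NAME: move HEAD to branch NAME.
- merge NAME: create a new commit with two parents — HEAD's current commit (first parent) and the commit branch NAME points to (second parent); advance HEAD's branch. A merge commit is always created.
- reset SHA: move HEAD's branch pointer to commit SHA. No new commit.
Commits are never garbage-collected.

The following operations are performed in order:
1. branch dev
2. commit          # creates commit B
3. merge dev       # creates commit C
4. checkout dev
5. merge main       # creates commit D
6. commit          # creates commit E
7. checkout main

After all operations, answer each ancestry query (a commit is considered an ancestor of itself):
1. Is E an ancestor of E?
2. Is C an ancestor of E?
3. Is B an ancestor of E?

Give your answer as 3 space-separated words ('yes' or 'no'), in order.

After op 1 (branch): HEAD=main@A [dev=A main=A]
After op 2 (commit): HEAD=main@B [dev=A main=B]
After op 3 (merge): HEAD=main@C [dev=A main=C]
After op 4 (checkout): HEAD=dev@A [dev=A main=C]
After op 5 (merge): HEAD=dev@D [dev=D main=C]
After op 6 (commit): HEAD=dev@E [dev=E main=C]
After op 7 (checkout): HEAD=main@C [dev=E main=C]
ancestors(E) = {A,B,C,D,E}; E in? yes
ancestors(E) = {A,B,C,D,E}; C in? yes
ancestors(E) = {A,B,C,D,E}; B in? yes

Answer: yes yes yes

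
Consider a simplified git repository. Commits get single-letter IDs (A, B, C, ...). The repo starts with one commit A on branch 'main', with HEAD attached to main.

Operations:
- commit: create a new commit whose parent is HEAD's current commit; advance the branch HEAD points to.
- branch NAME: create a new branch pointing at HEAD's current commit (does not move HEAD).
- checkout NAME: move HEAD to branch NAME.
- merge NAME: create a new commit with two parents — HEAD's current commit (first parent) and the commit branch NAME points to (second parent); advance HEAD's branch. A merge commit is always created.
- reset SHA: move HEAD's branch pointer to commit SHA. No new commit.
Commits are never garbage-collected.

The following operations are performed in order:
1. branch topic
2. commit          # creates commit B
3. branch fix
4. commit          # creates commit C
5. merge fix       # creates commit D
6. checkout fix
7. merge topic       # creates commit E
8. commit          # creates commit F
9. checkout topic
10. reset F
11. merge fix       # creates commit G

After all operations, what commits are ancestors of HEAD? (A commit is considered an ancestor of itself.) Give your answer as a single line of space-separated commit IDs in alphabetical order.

After op 1 (branch): HEAD=main@A [main=A topic=A]
After op 2 (commit): HEAD=main@B [main=B topic=A]
After op 3 (branch): HEAD=main@B [fix=B main=B topic=A]
After op 4 (commit): HEAD=main@C [fix=B main=C topic=A]
After op 5 (merge): HEAD=main@D [fix=B main=D topic=A]
After op 6 (checkout): HEAD=fix@B [fix=B main=D topic=A]
After op 7 (merge): HEAD=fix@E [fix=E main=D topic=A]
After op 8 (commit): HEAD=fix@F [fix=F main=D topic=A]
After op 9 (checkout): HEAD=topic@A [fix=F main=D topic=A]
After op 10 (reset): HEAD=topic@F [fix=F main=D topic=F]
After op 11 (merge): HEAD=topic@G [fix=F main=D topic=G]

Answer: A B E F G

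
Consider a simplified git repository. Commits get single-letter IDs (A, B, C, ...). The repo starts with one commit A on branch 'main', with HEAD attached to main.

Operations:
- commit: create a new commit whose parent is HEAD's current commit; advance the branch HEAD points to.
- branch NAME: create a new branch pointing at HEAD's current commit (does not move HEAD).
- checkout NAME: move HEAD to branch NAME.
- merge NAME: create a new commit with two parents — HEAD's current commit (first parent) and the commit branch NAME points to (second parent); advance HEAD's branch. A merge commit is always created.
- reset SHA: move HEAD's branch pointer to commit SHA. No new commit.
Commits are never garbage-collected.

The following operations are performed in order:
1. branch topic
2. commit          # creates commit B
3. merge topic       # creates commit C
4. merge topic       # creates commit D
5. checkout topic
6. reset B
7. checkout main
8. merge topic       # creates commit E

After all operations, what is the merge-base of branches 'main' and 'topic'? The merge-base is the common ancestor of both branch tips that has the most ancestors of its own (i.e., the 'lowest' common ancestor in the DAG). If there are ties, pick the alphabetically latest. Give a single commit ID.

Answer: B

Derivation:
After op 1 (branch): HEAD=main@A [main=A topic=A]
After op 2 (commit): HEAD=main@B [main=B topic=A]
After op 3 (merge): HEAD=main@C [main=C topic=A]
After op 4 (merge): HEAD=main@D [main=D topic=A]
After op 5 (checkout): HEAD=topic@A [main=D topic=A]
After op 6 (reset): HEAD=topic@B [main=D topic=B]
After op 7 (checkout): HEAD=main@D [main=D topic=B]
After op 8 (merge): HEAD=main@E [main=E topic=B]
ancestors(main=E): ['A', 'B', 'C', 'D', 'E']
ancestors(topic=B): ['A', 'B']
common: ['A', 'B']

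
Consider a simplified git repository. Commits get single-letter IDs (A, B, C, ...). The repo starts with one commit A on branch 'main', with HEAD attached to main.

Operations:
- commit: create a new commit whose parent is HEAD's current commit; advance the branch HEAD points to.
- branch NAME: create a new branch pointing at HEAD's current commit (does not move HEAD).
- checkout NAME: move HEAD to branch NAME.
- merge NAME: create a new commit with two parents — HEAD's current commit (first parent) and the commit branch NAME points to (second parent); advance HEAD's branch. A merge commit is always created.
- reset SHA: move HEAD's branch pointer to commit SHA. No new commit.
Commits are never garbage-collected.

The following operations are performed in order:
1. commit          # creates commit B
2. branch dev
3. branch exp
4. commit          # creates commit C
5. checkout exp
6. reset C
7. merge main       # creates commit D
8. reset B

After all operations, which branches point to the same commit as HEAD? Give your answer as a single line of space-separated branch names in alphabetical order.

After op 1 (commit): HEAD=main@B [main=B]
After op 2 (branch): HEAD=main@B [dev=B main=B]
After op 3 (branch): HEAD=main@B [dev=B exp=B main=B]
After op 4 (commit): HEAD=main@C [dev=B exp=B main=C]
After op 5 (checkout): HEAD=exp@B [dev=B exp=B main=C]
After op 6 (reset): HEAD=exp@C [dev=B exp=C main=C]
After op 7 (merge): HEAD=exp@D [dev=B exp=D main=C]
After op 8 (reset): HEAD=exp@B [dev=B exp=B main=C]

Answer: dev exp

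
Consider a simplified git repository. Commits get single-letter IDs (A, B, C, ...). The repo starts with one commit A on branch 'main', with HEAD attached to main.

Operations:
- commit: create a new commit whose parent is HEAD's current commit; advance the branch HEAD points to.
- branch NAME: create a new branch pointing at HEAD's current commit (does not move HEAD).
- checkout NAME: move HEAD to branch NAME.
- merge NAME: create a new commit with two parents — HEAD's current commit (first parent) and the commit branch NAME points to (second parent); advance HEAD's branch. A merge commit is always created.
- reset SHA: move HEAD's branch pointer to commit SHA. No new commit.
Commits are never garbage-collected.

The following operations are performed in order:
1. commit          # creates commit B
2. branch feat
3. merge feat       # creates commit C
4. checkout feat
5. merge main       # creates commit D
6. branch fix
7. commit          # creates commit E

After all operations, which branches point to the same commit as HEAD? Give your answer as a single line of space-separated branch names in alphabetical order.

Answer: feat

Derivation:
After op 1 (commit): HEAD=main@B [main=B]
After op 2 (branch): HEAD=main@B [feat=B main=B]
After op 3 (merge): HEAD=main@C [feat=B main=C]
After op 4 (checkout): HEAD=feat@B [feat=B main=C]
After op 5 (merge): HEAD=feat@D [feat=D main=C]
After op 6 (branch): HEAD=feat@D [feat=D fix=D main=C]
After op 7 (commit): HEAD=feat@E [feat=E fix=D main=C]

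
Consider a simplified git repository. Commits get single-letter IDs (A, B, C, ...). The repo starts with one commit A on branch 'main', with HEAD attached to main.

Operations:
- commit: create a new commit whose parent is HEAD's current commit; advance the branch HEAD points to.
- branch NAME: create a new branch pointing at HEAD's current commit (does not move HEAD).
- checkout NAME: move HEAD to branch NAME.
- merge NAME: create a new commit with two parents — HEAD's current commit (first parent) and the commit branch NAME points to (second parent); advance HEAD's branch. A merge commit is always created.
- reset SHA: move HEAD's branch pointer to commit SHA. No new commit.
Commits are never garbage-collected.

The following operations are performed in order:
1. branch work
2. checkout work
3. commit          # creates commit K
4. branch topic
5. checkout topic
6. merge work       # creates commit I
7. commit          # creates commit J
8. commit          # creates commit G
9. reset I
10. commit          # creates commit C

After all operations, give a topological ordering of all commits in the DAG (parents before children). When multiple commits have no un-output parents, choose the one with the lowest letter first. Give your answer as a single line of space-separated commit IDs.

Answer: A K I C J G

Derivation:
After op 1 (branch): HEAD=main@A [main=A work=A]
After op 2 (checkout): HEAD=work@A [main=A work=A]
After op 3 (commit): HEAD=work@K [main=A work=K]
After op 4 (branch): HEAD=work@K [main=A topic=K work=K]
After op 5 (checkout): HEAD=topic@K [main=A topic=K work=K]
After op 6 (merge): HEAD=topic@I [main=A topic=I work=K]
After op 7 (commit): HEAD=topic@J [main=A topic=J work=K]
After op 8 (commit): HEAD=topic@G [main=A topic=G work=K]
After op 9 (reset): HEAD=topic@I [main=A topic=I work=K]
After op 10 (commit): HEAD=topic@C [main=A topic=C work=K]
commit A: parents=[]
commit C: parents=['I']
commit G: parents=['J']
commit I: parents=['K', 'K']
commit J: parents=['I']
commit K: parents=['A']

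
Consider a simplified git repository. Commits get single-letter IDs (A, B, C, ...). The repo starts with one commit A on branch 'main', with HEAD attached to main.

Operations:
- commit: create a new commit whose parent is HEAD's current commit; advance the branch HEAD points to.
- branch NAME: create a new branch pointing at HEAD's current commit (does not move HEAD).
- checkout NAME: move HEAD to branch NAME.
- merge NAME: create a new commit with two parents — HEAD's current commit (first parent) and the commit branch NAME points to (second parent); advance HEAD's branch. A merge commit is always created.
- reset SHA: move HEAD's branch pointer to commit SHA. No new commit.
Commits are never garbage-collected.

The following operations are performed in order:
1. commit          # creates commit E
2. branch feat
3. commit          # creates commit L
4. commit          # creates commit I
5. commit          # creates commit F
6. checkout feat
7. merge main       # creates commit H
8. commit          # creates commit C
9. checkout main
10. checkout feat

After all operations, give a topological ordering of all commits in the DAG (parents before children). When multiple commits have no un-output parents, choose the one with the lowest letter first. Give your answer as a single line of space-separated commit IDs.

After op 1 (commit): HEAD=main@E [main=E]
After op 2 (branch): HEAD=main@E [feat=E main=E]
After op 3 (commit): HEAD=main@L [feat=E main=L]
After op 4 (commit): HEAD=main@I [feat=E main=I]
After op 5 (commit): HEAD=main@F [feat=E main=F]
After op 6 (checkout): HEAD=feat@E [feat=E main=F]
After op 7 (merge): HEAD=feat@H [feat=H main=F]
After op 8 (commit): HEAD=feat@C [feat=C main=F]
After op 9 (checkout): HEAD=main@F [feat=C main=F]
After op 10 (checkout): HEAD=feat@C [feat=C main=F]
commit A: parents=[]
commit C: parents=['H']
commit E: parents=['A']
commit F: parents=['I']
commit H: parents=['E', 'F']
commit I: parents=['L']
commit L: parents=['E']

Answer: A E L I F H C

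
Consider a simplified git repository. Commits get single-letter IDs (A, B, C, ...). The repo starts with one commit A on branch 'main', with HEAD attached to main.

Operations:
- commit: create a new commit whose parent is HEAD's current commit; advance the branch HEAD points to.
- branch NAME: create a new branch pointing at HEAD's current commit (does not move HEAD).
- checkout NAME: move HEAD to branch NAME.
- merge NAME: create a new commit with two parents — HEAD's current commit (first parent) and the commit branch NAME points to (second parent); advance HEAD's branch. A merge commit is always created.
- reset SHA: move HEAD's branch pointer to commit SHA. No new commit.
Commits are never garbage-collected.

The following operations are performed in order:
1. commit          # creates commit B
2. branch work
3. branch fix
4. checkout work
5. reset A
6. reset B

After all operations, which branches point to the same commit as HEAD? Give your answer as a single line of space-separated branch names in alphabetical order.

Answer: fix main work

Derivation:
After op 1 (commit): HEAD=main@B [main=B]
After op 2 (branch): HEAD=main@B [main=B work=B]
After op 3 (branch): HEAD=main@B [fix=B main=B work=B]
After op 4 (checkout): HEAD=work@B [fix=B main=B work=B]
After op 5 (reset): HEAD=work@A [fix=B main=B work=A]
After op 6 (reset): HEAD=work@B [fix=B main=B work=B]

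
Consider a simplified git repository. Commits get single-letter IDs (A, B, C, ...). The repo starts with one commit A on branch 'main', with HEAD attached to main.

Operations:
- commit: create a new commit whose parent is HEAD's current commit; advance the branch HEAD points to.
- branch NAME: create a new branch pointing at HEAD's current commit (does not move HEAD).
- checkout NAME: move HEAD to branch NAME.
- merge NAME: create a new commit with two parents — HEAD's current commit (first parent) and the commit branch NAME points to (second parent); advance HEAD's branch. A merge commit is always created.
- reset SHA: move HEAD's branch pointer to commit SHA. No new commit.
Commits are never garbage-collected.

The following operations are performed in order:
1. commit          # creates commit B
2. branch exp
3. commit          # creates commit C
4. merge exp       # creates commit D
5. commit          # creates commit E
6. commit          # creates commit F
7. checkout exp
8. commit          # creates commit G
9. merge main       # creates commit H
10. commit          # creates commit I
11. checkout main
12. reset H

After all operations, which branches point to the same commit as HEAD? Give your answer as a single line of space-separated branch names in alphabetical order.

After op 1 (commit): HEAD=main@B [main=B]
After op 2 (branch): HEAD=main@B [exp=B main=B]
After op 3 (commit): HEAD=main@C [exp=B main=C]
After op 4 (merge): HEAD=main@D [exp=B main=D]
After op 5 (commit): HEAD=main@E [exp=B main=E]
After op 6 (commit): HEAD=main@F [exp=B main=F]
After op 7 (checkout): HEAD=exp@B [exp=B main=F]
After op 8 (commit): HEAD=exp@G [exp=G main=F]
After op 9 (merge): HEAD=exp@H [exp=H main=F]
After op 10 (commit): HEAD=exp@I [exp=I main=F]
After op 11 (checkout): HEAD=main@F [exp=I main=F]
After op 12 (reset): HEAD=main@H [exp=I main=H]

Answer: main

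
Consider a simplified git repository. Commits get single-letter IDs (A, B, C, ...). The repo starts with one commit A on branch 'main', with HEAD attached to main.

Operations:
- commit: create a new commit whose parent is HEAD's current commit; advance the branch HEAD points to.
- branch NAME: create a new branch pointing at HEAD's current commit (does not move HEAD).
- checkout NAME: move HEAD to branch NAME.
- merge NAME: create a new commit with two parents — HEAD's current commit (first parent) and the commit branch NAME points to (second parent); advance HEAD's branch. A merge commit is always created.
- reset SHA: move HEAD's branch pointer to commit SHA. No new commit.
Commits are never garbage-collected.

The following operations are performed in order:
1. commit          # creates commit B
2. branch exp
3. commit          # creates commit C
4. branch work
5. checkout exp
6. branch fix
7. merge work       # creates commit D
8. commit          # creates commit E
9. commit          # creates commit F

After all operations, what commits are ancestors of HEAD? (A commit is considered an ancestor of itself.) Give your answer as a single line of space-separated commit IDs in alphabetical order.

Answer: A B C D E F

Derivation:
After op 1 (commit): HEAD=main@B [main=B]
After op 2 (branch): HEAD=main@B [exp=B main=B]
After op 3 (commit): HEAD=main@C [exp=B main=C]
After op 4 (branch): HEAD=main@C [exp=B main=C work=C]
After op 5 (checkout): HEAD=exp@B [exp=B main=C work=C]
After op 6 (branch): HEAD=exp@B [exp=B fix=B main=C work=C]
After op 7 (merge): HEAD=exp@D [exp=D fix=B main=C work=C]
After op 8 (commit): HEAD=exp@E [exp=E fix=B main=C work=C]
After op 9 (commit): HEAD=exp@F [exp=F fix=B main=C work=C]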